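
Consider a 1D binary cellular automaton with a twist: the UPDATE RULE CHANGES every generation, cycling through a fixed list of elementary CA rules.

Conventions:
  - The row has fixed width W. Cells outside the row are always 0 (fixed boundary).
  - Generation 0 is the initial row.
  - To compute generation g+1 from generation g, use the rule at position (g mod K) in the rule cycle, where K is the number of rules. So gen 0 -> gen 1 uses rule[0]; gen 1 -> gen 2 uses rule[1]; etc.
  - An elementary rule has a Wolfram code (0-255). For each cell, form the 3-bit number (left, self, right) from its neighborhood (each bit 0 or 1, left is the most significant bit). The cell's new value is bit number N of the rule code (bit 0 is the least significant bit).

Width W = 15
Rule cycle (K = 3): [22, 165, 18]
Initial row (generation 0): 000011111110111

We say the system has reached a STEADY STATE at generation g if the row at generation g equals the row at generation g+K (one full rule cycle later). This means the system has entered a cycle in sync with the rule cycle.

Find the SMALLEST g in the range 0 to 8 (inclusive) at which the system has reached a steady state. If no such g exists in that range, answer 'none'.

Gen 0: 000011111110111
Gen 1 (rule 22): 000100000000000
Gen 2 (rule 165): 110101111111111
Gen 3 (rule 18): 000000000000000
Gen 4 (rule 22): 000000000000000
Gen 5 (rule 165): 111111111111111
Gen 6 (rule 18): 000000000000000
Gen 7 (rule 22): 000000000000000
Gen 8 (rule 165): 111111111111111
Gen 9 (rule 18): 000000000000000
Gen 10 (rule 22): 000000000000000
Gen 11 (rule 165): 111111111111111

Answer: 3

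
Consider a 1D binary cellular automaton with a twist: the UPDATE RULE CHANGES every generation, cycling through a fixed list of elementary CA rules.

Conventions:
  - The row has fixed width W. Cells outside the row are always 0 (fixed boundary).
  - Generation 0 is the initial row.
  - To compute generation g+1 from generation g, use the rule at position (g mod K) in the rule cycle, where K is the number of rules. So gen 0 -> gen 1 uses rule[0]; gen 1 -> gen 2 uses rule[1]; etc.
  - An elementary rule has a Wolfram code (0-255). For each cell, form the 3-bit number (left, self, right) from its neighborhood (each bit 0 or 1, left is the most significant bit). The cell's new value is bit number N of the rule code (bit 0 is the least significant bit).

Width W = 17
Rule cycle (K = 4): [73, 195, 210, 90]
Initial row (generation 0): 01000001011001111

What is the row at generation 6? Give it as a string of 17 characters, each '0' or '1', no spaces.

Gen 0: 01000001011001111
Gen 1 (rule 73): 00011100011001001
Gen 2 (rule 195): 11101101101010010
Gen 3 (rule 210): 01100100100001101
Gen 4 (rule 90): 11111011010011100
Gen 5 (rule 73): 10001011000010101
Gen 6 (rule 195): 00110001011100000

Answer: 00110001011100000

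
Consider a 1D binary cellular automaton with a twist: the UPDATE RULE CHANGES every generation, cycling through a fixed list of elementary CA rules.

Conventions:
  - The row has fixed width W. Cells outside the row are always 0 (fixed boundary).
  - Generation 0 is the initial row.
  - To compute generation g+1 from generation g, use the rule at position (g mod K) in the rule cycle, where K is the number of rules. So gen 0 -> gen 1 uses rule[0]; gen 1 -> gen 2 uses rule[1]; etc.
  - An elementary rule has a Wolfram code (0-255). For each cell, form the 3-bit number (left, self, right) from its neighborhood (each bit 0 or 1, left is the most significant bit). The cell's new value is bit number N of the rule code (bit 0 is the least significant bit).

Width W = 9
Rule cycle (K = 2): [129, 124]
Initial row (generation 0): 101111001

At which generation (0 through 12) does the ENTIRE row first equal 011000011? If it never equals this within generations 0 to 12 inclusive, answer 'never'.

Gen 0: 101111001
Gen 1 (rule 129): 000110000
Gen 2 (rule 124): 000111000
Gen 3 (rule 129): 110010011
Gen 4 (rule 124): 111011011
Gen 5 (rule 129): 010000000
Gen 6 (rule 124): 011000000
Gen 7 (rule 129): 000011111
Gen 8 (rule 124): 000010001
Gen 9 (rule 129): 111000100
Gen 10 (rule 124): 101100110
Gen 11 (rule 129): 000000000
Gen 12 (rule 124): 000000000

Answer: never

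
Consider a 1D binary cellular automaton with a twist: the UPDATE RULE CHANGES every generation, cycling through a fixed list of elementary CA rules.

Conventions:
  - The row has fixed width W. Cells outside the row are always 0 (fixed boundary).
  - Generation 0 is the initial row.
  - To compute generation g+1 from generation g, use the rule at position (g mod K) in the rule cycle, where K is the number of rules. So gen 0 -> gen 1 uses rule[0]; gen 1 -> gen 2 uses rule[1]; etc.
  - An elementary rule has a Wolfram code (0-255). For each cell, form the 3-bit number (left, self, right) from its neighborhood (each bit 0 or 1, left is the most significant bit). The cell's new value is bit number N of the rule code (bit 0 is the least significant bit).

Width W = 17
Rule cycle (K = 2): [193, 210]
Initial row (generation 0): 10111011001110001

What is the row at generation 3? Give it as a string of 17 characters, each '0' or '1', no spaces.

Gen 0: 10111011001110001
Gen 1 (rule 193): 00011001000110100
Gen 2 (rule 210): 00101110101010010
Gen 3 (rule 193): 10000110000000000

Answer: 10000110000000000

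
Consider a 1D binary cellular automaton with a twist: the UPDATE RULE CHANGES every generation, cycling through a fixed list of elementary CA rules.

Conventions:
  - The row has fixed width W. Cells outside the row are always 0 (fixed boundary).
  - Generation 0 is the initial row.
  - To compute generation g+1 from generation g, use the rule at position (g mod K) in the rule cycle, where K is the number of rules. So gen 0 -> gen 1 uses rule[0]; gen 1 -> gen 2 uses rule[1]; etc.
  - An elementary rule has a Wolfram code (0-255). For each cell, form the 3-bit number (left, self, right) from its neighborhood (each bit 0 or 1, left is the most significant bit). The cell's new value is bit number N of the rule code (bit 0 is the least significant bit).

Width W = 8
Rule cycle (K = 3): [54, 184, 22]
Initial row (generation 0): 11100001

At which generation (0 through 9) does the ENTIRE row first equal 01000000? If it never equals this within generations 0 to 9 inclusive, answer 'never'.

Gen 0: 11100001
Gen 1 (rule 54): 00010011
Gen 2 (rule 184): 00001010
Gen 3 (rule 22): 00011011
Gen 4 (rule 54): 00100100
Gen 5 (rule 184): 00010010
Gen 6 (rule 22): 00111111
Gen 7 (rule 54): 01000000
Gen 8 (rule 184): 00100000
Gen 9 (rule 22): 01110000

Answer: 7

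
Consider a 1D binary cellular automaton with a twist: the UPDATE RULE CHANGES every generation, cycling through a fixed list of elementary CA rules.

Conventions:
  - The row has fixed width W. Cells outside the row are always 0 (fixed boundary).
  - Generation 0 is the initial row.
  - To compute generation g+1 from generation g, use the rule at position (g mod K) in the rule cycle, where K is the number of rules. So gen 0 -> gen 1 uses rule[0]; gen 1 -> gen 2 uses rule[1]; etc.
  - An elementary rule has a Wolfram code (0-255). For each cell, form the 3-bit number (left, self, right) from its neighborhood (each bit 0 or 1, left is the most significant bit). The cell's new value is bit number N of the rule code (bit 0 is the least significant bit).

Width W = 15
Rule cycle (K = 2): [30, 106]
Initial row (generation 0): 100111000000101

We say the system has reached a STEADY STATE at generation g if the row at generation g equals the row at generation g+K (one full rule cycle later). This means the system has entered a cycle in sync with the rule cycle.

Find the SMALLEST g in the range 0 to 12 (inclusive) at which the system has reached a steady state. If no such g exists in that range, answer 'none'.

Gen 0: 100111000000101
Gen 1 (rule 30): 111100100001101
Gen 2 (rule 106): 100101000011110
Gen 3 (rule 30): 111101100110001
Gen 4 (rule 106): 100111101110010
Gen 5 (rule 30): 111100001001111
Gen 6 (rule 106): 100100010011001
Gen 7 (rule 30): 111110111110111
Gen 8 (rule 106): 100011100011101
Gen 9 (rule 30): 110110010110001
Gen 10 (rule 106): 111110101110010
Gen 11 (rule 30): 100000101001111
Gen 12 (rule 106): 000001010011001
Gen 13 (rule 30): 000011011110111
Gen 14 (rule 106): 000111110011101

Answer: none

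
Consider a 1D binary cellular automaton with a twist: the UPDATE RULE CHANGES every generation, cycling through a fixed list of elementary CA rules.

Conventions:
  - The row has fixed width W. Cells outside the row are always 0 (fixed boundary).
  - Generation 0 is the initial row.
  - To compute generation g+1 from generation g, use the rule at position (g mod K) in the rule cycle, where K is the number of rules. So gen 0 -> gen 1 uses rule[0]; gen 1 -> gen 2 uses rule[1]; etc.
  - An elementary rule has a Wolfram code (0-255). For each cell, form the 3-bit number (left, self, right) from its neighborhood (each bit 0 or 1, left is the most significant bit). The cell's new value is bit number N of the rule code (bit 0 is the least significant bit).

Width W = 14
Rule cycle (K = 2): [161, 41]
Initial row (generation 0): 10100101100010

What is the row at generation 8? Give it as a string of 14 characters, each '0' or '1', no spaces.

Answer: 01000000100011

Derivation:
Gen 0: 10100101100010
Gen 1 (rule 161): 01000010001000
Gen 2 (rule 41): 00011000100011
Gen 3 (rule 161): 11000010001000
Gen 4 (rule 41): 10011000100011
Gen 5 (rule 161): 00000010001000
Gen 6 (rule 41): 11111000100011
Gen 7 (rule 161): 01110010001000
Gen 8 (rule 41): 01000000100011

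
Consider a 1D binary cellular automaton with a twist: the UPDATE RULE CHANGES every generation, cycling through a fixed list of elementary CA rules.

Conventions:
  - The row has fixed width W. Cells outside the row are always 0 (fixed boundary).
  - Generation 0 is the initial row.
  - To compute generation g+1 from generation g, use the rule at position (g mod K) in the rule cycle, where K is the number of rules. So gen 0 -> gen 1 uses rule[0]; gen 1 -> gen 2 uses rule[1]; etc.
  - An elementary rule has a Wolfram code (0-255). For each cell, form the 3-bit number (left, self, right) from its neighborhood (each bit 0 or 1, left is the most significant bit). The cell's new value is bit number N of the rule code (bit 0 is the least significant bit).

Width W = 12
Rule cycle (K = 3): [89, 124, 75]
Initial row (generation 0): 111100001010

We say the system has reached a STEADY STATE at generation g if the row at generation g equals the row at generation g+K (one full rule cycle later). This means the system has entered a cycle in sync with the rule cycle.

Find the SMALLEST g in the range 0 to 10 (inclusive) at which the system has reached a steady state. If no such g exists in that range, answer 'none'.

Gen 0: 111100001010
Gen 1 (rule 89): 100111100001
Gen 2 (rule 124): 110100110001
Gen 3 (rule 75): 110001110110
Gen 4 (rule 89): 111101010111
Gen 5 (rule 124): 100111111101
Gen 6 (rule 75): 001100000100
Gen 7 (rule 89): 101111110011
Gen 8 (rule 124): 111000011011
Gen 9 (rule 75): 101011111011
Gen 10 (rule 89): 000010001011
Gen 11 (rule 124): 000011001111
Gen 12 (rule 75): 111111011001
Gen 13 (rule 89): 100001011100

Answer: none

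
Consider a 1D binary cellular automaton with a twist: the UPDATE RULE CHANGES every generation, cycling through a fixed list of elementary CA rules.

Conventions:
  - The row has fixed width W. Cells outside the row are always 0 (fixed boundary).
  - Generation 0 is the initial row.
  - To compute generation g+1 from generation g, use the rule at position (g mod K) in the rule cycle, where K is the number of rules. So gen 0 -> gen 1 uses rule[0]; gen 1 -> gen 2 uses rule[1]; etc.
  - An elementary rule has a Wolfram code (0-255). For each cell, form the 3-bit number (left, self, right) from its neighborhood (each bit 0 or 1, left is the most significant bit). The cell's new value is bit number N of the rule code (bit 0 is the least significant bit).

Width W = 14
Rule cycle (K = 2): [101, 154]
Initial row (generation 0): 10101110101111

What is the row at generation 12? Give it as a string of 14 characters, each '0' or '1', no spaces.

Gen 0: 10101110101111
Gen 1 (rule 101): 11110011110001
Gen 2 (rule 154): 11101111101010
Gen 3 (rule 101): 00110000111110
Gen 4 (rule 154): 01101001111101
Gen 5 (rule 101): 00111000000111
Gen 6 (rule 154): 01110100001110
Gen 7 (rule 101): 00011101100010
Gen 8 (rule 154): 00111001010101
Gen 9 (rule 101): 10001001111111
Gen 10 (rule 154): 01010111111110
Gen 11 (rule 101): 01111000000010
Gen 12 (rule 154): 11110100000101

Answer: 11110100000101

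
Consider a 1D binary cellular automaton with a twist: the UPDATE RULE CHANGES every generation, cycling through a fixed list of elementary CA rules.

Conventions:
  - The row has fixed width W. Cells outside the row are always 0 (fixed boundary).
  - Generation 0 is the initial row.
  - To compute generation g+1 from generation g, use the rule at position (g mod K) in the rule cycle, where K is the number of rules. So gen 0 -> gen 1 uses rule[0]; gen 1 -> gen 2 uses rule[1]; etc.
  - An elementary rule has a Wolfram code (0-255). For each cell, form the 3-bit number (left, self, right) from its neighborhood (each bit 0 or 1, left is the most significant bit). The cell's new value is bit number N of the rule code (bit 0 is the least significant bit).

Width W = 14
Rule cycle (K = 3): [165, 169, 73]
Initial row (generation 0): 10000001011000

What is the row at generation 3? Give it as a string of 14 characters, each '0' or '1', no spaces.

Answer: 01001011000000

Derivation:
Gen 0: 10000001011000
Gen 1 (rule 165): 10111101100011
Gen 2 (rule 169): 01111011001010
Gen 3 (rule 73): 01001011000000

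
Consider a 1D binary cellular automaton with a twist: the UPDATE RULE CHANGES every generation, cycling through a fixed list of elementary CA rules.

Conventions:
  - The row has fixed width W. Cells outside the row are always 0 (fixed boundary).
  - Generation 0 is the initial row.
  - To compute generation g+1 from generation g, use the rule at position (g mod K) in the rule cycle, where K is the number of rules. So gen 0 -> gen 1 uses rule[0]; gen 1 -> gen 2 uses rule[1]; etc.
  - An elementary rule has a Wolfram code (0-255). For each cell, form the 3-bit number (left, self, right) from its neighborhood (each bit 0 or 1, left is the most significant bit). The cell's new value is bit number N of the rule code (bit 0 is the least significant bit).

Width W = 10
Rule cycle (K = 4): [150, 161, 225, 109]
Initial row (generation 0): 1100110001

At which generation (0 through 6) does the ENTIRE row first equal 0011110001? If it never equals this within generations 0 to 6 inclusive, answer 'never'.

Gen 0: 1100110001
Gen 1 (rule 150): 0011001011
Gen 2 (rule 161): 1000000100
Gen 3 (rule 225): 0011110001
Gen 4 (rule 109): 1010010101
Gen 5 (rule 150): 1011110101
Gen 6 (rule 161): 0101101010

Answer: 3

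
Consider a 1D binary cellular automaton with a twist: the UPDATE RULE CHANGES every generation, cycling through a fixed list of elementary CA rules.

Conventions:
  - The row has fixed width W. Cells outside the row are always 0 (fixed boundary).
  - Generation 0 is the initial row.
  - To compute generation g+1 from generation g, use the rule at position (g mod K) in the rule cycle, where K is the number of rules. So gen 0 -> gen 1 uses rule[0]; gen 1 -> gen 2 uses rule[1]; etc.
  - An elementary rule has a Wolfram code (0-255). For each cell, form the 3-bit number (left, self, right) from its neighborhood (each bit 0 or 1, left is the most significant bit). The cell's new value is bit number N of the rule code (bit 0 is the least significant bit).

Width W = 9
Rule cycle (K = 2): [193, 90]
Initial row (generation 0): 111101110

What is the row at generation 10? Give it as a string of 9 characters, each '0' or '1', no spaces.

Gen 0: 111101110
Gen 1 (rule 193): 011100110
Gen 2 (rule 90): 110111111
Gen 3 (rule 193): 010011111
Gen 4 (rule 90): 101110001
Gen 5 (rule 193): 000110100
Gen 6 (rule 90): 001110010
Gen 7 (rule 193): 100110000
Gen 8 (rule 90): 011111000
Gen 9 (rule 193): 001111011
Gen 10 (rule 90): 011001011

Answer: 011001011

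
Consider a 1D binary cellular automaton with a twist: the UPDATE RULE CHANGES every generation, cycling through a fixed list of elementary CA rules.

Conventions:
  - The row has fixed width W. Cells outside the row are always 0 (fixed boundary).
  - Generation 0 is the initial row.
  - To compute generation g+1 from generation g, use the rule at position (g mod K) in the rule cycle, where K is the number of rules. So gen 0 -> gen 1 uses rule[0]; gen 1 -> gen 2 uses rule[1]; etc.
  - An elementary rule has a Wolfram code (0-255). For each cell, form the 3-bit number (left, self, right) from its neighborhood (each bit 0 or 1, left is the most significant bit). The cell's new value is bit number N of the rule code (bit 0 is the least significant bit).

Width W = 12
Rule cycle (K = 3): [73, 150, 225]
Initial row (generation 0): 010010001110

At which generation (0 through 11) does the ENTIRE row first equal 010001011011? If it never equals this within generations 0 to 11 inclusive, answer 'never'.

Gen 0: 010010001110
Gen 1 (rule 73): 000000101010
Gen 2 (rule 150): 000001101011
Gen 3 (rule 225): 111100110101
Gen 4 (rule 73): 100100110000
Gen 5 (rule 150): 111111001000
Gen 6 (rule 225): 011111000011
Gen 7 (rule 73): 010001011011
Gen 8 (rule 150): 111011000000
Gen 9 (rule 225): 011101011111
Gen 10 (rule 73): 010100010001
Gen 11 (rule 150): 110110111011

Answer: 7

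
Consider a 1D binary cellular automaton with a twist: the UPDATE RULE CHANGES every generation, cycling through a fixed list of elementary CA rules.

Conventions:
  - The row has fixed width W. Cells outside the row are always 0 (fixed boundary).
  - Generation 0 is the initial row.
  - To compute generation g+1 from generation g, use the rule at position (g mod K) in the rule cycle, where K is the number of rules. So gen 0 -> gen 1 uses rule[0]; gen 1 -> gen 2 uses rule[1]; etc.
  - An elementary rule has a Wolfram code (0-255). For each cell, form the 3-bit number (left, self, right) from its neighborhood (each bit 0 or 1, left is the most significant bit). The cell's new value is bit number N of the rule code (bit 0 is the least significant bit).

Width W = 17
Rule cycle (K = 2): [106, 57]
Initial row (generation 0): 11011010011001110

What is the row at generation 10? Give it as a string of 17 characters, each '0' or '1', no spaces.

Gen 0: 11011010011001110
Gen 1 (rule 106): 11111100111011010
Gen 2 (rule 57): 10000010100110101
Gen 3 (rule 106): 00000101001111010
Gen 4 (rule 57): 11110010101000101
Gen 5 (rule 106): 10010101010001010
Gen 6 (rule 57): 01001010101100101
Gen 7 (rule 106): 10010101011101010
Gen 8 (rule 57): 01001010110010101
Gen 9 (rule 106): 10010101110101010
Gen 10 (rule 57): 01001011001010101

Answer: 01001011001010101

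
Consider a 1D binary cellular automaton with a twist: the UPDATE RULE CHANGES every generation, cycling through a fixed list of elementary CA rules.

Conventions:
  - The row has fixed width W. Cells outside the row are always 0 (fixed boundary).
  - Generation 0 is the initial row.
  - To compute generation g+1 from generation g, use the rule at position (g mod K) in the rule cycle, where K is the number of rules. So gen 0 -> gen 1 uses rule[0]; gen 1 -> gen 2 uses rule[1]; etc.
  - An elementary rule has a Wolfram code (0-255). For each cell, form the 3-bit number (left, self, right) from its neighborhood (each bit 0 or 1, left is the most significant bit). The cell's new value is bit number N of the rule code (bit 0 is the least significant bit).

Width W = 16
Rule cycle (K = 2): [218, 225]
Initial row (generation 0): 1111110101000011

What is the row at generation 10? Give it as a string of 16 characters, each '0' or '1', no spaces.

Gen 0: 1111110101000011
Gen 1 (rule 218): 1111110000100111
Gen 2 (rule 225): 0111110110000011
Gen 3 (rule 218): 1111110111000111
Gen 4 (rule 225): 0111111011010011
Gen 5 (rule 218): 1111111011001111
Gen 6 (rule 225): 0111111101000111
Gen 7 (rule 218): 1111111100101111
Gen 8 (rule 225): 0111111100010111
Gen 9 (rule 218): 1111111110100111
Gen 10 (rule 225): 0111111111000011

Answer: 0111111111000011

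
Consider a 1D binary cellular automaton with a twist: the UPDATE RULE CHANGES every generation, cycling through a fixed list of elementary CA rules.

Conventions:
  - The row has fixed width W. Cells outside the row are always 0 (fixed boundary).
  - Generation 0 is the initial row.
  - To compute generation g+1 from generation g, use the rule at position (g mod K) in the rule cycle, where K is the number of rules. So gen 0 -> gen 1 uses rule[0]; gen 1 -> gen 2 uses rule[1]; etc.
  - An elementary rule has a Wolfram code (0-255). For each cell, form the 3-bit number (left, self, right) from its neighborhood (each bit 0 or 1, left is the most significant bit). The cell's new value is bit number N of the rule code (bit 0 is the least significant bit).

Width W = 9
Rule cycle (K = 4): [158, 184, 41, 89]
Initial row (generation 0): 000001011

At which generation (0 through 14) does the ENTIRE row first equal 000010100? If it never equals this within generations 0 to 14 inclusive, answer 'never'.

Gen 0: 000001011
Gen 1 (rule 158): 000011010
Gen 2 (rule 184): 000010101
Gen 3 (rule 41): 111001010
Gen 4 (rule 89): 101100001
Gen 5 (rule 158): 101010011
Gen 6 (rule 184): 010101010
Gen 7 (rule 41): 001010100
Gen 8 (rule 89): 100000011
Gen 9 (rule 158): 110000110
Gen 10 (rule 184): 101000101
Gen 11 (rule 41): 010010010
Gen 12 (rule 89): 001001001
Gen 13 (rule 158): 011111111
Gen 14 (rule 184): 011111110

Answer: never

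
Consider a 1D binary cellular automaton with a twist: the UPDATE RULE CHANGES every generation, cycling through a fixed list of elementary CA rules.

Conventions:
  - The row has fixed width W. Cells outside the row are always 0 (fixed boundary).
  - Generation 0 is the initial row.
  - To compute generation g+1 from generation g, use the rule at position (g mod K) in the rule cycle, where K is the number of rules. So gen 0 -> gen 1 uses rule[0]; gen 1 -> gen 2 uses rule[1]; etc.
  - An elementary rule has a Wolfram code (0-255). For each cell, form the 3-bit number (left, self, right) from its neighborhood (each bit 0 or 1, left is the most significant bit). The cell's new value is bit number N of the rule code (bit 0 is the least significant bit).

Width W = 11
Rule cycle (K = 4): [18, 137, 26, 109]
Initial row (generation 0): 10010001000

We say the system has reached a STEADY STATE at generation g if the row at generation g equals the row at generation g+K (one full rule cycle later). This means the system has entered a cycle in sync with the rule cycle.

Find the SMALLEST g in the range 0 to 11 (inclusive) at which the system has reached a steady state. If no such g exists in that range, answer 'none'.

Answer: 5

Derivation:
Gen 0: 10010001000
Gen 1 (rule 18): 01101010100
Gen 2 (rule 137): 01000000001
Gen 3 (rule 26): 10100000010
Gen 4 (rule 109): 11101111010
Gen 5 (rule 18): 00000000001
Gen 6 (rule 137): 11111111100
Gen 7 (rule 26): 10000000010
Gen 8 (rule 109): 10111111010
Gen 9 (rule 18): 00000000001
Gen 10 (rule 137): 11111111100
Gen 11 (rule 26): 10000000010
Gen 12 (rule 109): 10111111010
Gen 13 (rule 18): 00000000001
Gen 14 (rule 137): 11111111100
Gen 15 (rule 26): 10000000010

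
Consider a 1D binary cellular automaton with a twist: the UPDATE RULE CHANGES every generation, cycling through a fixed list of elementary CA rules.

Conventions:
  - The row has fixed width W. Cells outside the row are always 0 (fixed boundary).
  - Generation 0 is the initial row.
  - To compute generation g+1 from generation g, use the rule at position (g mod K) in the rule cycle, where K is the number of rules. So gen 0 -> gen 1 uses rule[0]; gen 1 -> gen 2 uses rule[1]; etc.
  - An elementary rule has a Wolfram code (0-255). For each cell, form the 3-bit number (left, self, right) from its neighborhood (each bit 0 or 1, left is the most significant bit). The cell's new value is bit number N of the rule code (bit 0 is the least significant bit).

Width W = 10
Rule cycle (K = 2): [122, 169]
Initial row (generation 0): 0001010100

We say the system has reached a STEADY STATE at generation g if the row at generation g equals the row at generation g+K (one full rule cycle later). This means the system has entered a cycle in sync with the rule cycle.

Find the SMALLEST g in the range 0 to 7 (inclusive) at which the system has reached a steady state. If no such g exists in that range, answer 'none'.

Gen 0: 0001010100
Gen 1 (rule 122): 0010101010
Gen 2 (rule 169): 1001010100
Gen 3 (rule 122): 0110101010
Gen 4 (rule 169): 0101010100
Gen 5 (rule 122): 1010101010
Gen 6 (rule 169): 0101010100
Gen 7 (rule 122): 1010101010
Gen 8 (rule 169): 0101010100
Gen 9 (rule 122): 1010101010

Answer: 4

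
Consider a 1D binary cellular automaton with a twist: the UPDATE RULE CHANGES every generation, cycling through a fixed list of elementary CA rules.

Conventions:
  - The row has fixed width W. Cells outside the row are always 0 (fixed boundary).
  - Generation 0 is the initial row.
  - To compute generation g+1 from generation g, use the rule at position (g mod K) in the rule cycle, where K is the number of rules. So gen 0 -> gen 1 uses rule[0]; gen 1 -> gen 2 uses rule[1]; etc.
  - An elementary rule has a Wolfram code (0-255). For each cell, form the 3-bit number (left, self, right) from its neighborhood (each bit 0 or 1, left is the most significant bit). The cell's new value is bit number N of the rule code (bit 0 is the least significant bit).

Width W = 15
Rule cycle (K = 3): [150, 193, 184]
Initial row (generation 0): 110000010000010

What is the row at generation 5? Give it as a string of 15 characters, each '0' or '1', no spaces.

Answer: 011001000000001

Derivation:
Gen 0: 110000010000010
Gen 1 (rule 150): 001000111000111
Gen 2 (rule 193): 100010011010011
Gen 3 (rule 184): 010001010101010
Gen 4 (rule 150): 111011010101011
Gen 5 (rule 193): 011001000000001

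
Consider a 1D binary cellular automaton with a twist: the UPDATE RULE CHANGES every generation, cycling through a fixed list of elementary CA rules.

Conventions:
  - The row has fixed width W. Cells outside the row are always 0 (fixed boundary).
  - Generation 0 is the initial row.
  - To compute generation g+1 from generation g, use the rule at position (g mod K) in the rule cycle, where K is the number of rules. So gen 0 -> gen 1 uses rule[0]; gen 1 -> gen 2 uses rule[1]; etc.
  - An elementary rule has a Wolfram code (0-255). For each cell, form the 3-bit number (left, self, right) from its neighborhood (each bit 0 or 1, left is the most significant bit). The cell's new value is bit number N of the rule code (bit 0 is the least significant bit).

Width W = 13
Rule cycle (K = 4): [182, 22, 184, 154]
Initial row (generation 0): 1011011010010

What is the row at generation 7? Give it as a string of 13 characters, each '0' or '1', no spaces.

Gen 0: 1011011010010
Gen 1 (rule 182): 1100100111111
Gen 2 (rule 22): 0011111000000
Gen 3 (rule 184): 0011110100000
Gen 4 (rule 154): 0111100010000
Gen 5 (rule 182): 1011010111000
Gen 6 (rule 22): 1000010000100
Gen 7 (rule 184): 0100001000010

Answer: 0100001000010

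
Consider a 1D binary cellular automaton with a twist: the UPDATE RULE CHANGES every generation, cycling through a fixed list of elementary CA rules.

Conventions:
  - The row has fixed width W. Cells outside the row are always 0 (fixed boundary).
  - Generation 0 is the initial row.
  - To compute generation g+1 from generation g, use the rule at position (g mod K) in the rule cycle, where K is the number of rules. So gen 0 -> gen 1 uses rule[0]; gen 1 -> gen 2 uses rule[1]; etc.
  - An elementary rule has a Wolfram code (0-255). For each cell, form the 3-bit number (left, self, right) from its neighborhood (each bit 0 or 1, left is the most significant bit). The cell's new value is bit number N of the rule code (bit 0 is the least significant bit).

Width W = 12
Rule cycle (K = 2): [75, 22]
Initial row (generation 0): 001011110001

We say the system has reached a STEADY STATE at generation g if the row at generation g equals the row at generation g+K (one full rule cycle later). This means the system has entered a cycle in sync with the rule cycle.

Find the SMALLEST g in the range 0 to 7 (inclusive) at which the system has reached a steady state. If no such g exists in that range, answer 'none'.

Answer: none

Derivation:
Gen 0: 001011110001
Gen 1 (rule 75): 110010010110
Gen 2 (rule 22): 001111110001
Gen 3 (rule 75): 111000010110
Gen 4 (rule 22): 000100110001
Gen 5 (rule 75): 111001110110
Gen 6 (rule 22): 000110000001
Gen 7 (rule 75): 111110111110
Gen 8 (rule 22): 000000000001
Gen 9 (rule 75): 111111111110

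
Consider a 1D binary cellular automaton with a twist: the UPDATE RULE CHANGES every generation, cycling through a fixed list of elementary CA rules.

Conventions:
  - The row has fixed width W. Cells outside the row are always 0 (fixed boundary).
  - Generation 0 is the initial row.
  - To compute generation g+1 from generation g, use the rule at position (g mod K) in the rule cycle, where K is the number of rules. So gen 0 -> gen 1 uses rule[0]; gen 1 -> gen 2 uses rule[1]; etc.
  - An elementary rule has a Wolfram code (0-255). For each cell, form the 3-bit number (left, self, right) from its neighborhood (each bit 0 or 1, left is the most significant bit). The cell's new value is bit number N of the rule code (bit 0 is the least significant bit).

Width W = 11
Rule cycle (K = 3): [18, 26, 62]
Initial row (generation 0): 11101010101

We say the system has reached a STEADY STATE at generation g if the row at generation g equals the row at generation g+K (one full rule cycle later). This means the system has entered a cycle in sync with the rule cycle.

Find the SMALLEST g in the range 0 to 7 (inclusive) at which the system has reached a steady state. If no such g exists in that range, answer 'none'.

Gen 0: 11101010101
Gen 1 (rule 18): 00000000000
Gen 2 (rule 26): 00000000000
Gen 3 (rule 62): 00000000000
Gen 4 (rule 18): 00000000000
Gen 5 (rule 26): 00000000000
Gen 6 (rule 62): 00000000000
Gen 7 (rule 18): 00000000000
Gen 8 (rule 26): 00000000000
Gen 9 (rule 62): 00000000000
Gen 10 (rule 18): 00000000000

Answer: 1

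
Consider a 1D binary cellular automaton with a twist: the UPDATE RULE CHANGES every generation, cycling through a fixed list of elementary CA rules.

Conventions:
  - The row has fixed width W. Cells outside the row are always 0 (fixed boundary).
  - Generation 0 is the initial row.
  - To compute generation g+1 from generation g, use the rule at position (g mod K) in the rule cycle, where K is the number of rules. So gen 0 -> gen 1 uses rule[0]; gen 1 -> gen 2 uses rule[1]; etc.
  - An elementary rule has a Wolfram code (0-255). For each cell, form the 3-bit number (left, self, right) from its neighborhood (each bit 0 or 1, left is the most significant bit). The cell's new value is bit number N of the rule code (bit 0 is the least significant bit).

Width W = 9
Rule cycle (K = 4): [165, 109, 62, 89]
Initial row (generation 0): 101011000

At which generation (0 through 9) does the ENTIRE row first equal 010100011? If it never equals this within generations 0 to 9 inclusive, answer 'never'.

Answer: 8

Derivation:
Gen 0: 101011000
Gen 1 (rule 165): 111100011
Gen 2 (rule 109): 100101011
Gen 3 (rule 62): 111111110
Gen 4 (rule 89): 100000011
Gen 5 (rule 165): 101111000
Gen 6 (rule 109): 111001011
Gen 7 (rule 62): 100111110
Gen 8 (rule 89): 010100011
Gen 9 (rule 165): 011101000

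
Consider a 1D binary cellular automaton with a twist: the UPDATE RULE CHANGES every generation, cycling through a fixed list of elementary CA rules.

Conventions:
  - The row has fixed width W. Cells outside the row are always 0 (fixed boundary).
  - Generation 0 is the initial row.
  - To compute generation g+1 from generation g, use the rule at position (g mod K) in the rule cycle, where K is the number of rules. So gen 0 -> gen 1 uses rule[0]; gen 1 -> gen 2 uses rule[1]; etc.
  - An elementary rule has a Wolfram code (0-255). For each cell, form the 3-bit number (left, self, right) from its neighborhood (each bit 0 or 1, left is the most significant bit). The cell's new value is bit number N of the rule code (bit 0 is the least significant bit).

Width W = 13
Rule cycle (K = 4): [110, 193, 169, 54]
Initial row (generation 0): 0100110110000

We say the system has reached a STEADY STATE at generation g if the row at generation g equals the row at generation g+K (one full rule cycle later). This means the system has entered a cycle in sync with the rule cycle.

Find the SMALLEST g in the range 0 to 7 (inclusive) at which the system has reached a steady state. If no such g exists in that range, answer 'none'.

Gen 0: 0100110110000
Gen 1 (rule 110): 1101111110000
Gen 2 (rule 193): 0100111110111
Gen 3 (rule 169): 0000111101110
Gen 4 (rule 54): 0001000010001
Gen 5 (rule 110): 0011000110011
Gen 6 (rule 193): 1001010010001
Gen 7 (rule 169): 0000100000100
Gen 8 (rule 54): 0001110001110
Gen 9 (rule 110): 0011010011010
Gen 10 (rule 193): 1001000001000
Gen 11 (rule 169): 0000011100011

Answer: none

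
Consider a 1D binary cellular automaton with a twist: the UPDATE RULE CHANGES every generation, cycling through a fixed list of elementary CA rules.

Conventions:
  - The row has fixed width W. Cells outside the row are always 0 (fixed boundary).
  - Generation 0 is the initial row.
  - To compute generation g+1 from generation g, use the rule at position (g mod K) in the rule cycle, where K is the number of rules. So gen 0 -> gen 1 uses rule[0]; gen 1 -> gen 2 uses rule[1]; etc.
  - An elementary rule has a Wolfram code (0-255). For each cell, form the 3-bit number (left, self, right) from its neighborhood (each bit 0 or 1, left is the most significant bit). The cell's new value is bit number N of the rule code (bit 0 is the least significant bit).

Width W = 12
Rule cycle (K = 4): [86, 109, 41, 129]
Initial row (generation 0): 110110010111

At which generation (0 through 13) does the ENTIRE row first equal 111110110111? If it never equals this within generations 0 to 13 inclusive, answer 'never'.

Answer: 6

Derivation:
Gen 0: 110110010111
Gen 1 (rule 86): 010011110001
Gen 2 (rule 109): 010010010101
Gen 3 (rule 41): 000000001010
Gen 4 (rule 129): 111111100000
Gen 5 (rule 86): 000000110000
Gen 6 (rule 109): 111110110111
Gen 7 (rule 41): 100001101100
Gen 8 (rule 129): 001100000001
Gen 9 (rule 86): 010110000011
Gen 10 (rule 109): 011110111011
Gen 11 (rule 41): 010001100110
Gen 12 (rule 129): 000100000000
Gen 13 (rule 86): 001110000000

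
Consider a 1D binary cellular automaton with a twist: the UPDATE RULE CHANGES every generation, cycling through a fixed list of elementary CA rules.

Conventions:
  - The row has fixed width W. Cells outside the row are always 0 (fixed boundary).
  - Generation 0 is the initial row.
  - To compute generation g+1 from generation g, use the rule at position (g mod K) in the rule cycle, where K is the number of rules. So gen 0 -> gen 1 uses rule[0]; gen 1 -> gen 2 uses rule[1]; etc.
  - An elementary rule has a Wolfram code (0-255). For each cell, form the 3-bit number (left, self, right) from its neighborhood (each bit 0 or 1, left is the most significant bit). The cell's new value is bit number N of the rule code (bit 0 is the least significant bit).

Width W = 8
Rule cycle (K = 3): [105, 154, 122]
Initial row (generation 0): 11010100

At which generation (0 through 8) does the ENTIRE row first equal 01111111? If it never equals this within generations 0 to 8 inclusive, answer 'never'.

Gen 0: 11010100
Gen 1 (rule 105): 11101001
Gen 2 (rule 154): 11000110
Gen 3 (rule 122): 11101111
Gen 4 (rule 105): 10111001
Gen 5 (rule 154): 00110110
Gen 6 (rule 122): 01111111
Gen 7 (rule 105): 01000001
Gen 8 (rule 154): 10100010

Answer: 6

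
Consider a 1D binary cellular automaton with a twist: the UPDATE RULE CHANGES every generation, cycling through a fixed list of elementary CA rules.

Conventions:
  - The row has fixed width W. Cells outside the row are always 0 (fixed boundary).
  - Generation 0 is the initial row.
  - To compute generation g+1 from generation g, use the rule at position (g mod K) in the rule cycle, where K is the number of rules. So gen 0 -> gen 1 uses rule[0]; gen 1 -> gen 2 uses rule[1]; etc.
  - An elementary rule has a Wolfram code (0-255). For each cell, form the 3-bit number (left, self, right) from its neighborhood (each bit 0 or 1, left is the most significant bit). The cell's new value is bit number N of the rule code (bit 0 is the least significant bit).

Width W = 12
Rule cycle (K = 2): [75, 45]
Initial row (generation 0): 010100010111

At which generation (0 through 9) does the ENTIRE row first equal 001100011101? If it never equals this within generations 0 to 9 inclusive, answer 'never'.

Gen 0: 010100010111
Gen 1 (rule 75): 100001100101
Gen 2 (rule 45): 101101000111
Gen 3 (rule 75): 001100011101
Gen 4 (rule 45): 101001010011
Gen 5 (rule 75): 000010000111
Gen 6 (rule 45): 111010110100
Gen 7 (rule 75): 101000110001
Gen 8 (rule 45): 111010100101
Gen 9 (rule 75): 101000001000

Answer: 3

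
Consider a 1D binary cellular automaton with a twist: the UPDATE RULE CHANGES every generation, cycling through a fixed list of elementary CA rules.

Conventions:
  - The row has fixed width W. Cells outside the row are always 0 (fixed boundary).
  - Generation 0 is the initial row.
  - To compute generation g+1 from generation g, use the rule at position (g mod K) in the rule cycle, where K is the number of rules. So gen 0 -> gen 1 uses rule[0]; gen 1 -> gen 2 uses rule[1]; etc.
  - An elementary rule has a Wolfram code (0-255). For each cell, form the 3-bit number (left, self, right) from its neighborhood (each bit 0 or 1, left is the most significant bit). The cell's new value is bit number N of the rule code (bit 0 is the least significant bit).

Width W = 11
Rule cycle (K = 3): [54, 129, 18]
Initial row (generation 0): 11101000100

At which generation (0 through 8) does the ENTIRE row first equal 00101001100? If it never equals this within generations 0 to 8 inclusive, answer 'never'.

Gen 0: 11101000100
Gen 1 (rule 54): 00011101110
Gen 2 (rule 129): 11001000100
Gen 3 (rule 18): 00110101010
Gen 4 (rule 54): 01001111111
Gen 5 (rule 129): 00000111110
Gen 6 (rule 18): 00001000001
Gen 7 (rule 54): 00011100011
Gen 8 (rule 129): 11001001000

Answer: never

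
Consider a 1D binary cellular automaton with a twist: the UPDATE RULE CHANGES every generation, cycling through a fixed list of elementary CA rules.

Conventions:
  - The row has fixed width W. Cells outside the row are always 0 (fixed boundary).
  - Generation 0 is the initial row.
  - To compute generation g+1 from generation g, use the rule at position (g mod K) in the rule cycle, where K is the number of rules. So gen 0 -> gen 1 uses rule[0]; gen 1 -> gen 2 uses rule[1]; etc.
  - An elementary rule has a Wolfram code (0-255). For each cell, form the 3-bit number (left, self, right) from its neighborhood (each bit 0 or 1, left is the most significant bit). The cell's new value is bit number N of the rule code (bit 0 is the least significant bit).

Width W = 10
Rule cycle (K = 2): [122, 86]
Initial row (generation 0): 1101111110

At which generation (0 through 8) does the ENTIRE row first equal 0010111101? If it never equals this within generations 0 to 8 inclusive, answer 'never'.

Gen 0: 1101111110
Gen 1 (rule 122): 1111000011
Gen 2 (rule 86): 0001100101
Gen 3 (rule 122): 0011111010
Gen 4 (rule 86): 0100001011
Gen 5 (rule 122): 1010010111
Gen 6 (rule 86): 1011110001
Gen 7 (rule 122): 0110011010
Gen 8 (rule 86): 1011101011

Answer: never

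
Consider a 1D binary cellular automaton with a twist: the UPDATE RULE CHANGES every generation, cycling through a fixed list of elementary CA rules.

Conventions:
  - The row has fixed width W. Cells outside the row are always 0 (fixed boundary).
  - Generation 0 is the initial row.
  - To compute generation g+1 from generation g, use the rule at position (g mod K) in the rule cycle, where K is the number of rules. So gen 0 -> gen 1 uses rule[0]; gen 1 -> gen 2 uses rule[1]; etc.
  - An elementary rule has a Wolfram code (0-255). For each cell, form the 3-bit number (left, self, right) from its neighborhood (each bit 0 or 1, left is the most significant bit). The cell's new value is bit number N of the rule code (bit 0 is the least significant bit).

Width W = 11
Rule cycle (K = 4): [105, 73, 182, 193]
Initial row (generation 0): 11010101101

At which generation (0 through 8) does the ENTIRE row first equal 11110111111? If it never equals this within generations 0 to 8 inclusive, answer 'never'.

Gen 0: 11010101101
Gen 1 (rule 105): 11101011110
Gen 2 (rule 73): 10100010010
Gen 3 (rule 182): 11110111111
Gen 4 (rule 193): 01110011111
Gen 5 (rule 105): 01010010001
Gen 6 (rule 73): 00000000100
Gen 7 (rule 182): 00000001110
Gen 8 (rule 193): 11111100110

Answer: 3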